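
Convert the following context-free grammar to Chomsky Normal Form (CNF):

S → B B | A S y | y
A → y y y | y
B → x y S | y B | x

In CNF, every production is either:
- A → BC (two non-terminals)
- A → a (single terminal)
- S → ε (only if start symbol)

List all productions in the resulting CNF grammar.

TY → y; S → y; A → y; TX → x; B → x; S → B B; S → A X0; X0 → S TY; A → TY X1; X1 → TY TY; B → TX X2; X2 → TY S; B → TY B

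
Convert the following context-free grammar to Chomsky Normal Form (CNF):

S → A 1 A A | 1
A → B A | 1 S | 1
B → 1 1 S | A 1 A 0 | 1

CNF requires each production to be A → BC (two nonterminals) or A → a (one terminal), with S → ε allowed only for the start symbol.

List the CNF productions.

T1 → 1; S → 1; A → 1; T0 → 0; B → 1; S → A X0; X0 → T1 X1; X1 → A A; A → B A; A → T1 S; B → T1 X2; X2 → T1 S; B → A X3; X3 → T1 X4; X4 → A T0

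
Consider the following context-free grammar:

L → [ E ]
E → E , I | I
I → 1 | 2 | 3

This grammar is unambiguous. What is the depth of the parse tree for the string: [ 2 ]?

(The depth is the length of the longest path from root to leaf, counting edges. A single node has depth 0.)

3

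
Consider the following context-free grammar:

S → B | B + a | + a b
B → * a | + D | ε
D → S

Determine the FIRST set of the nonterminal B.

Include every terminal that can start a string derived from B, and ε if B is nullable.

We compute FIRST(B) using the standard algorithm.
FIRST(B) = {*, +, ε}
FIRST(D) = {*, +, ε}
FIRST(S) = {*, +, ε}
Therefore, FIRST(B) = {*, +, ε}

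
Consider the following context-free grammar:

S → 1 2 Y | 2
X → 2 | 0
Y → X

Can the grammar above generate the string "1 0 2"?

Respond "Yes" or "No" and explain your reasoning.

No - no valid derivation exists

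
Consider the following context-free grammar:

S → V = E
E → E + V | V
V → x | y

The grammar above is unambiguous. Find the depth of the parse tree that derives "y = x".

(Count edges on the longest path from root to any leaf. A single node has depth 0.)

3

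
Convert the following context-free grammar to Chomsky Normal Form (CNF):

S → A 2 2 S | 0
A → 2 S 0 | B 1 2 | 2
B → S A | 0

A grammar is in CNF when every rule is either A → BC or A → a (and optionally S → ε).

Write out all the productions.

T2 → 2; S → 0; T0 → 0; T1 → 1; A → 2; B → 0; S → A X0; X0 → T2 X1; X1 → T2 S; A → T2 X2; X2 → S T0; A → B X3; X3 → T1 T2; B → S A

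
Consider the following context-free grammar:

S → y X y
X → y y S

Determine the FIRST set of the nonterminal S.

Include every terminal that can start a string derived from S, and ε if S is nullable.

We compute FIRST(S) using the standard algorithm.
FIRST(S) = {y}
FIRST(X) = {y}
Therefore, FIRST(S) = {y}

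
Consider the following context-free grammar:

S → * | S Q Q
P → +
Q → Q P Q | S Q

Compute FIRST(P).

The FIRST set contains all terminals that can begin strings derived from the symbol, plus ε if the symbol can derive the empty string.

We compute FIRST(P) using the standard algorithm.
FIRST(P) = {+}
FIRST(Q) = {*}
FIRST(S) = {*}
Therefore, FIRST(P) = {+}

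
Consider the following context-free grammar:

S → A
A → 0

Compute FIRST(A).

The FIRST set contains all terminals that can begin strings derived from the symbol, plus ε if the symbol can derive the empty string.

We compute FIRST(A) using the standard algorithm.
FIRST(A) = {0}
FIRST(S) = {0}
Therefore, FIRST(A) = {0}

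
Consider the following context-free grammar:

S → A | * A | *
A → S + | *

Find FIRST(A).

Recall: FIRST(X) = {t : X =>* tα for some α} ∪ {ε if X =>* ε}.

We compute FIRST(A) using the standard algorithm.
FIRST(A) = {*}
FIRST(S) = {*}
Therefore, FIRST(A) = {*}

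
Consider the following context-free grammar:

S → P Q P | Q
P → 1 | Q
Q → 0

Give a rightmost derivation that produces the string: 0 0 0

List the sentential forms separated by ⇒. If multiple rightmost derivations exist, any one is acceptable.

S ⇒ P Q P ⇒ P Q Q ⇒ P Q 0 ⇒ P 0 0 ⇒ Q 0 0 ⇒ 0 0 0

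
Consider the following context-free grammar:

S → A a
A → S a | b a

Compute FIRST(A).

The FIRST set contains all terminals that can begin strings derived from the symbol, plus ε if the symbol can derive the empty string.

We compute FIRST(A) using the standard algorithm.
FIRST(A) = {b}
FIRST(S) = {b}
Therefore, FIRST(A) = {b}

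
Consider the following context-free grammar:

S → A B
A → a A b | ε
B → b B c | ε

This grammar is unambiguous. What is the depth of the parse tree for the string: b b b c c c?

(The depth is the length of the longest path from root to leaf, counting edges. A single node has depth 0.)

5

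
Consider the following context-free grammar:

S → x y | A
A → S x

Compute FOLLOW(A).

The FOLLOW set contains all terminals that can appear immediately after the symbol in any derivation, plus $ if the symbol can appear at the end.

We compute FOLLOW(A) using the standard algorithm.
FOLLOW(S) starts with {$}.
FIRST(A) = {x}
FIRST(S) = {x}
FOLLOW(A) = {$, x}
FOLLOW(S) = {$, x}
Therefore, FOLLOW(A) = {$, x}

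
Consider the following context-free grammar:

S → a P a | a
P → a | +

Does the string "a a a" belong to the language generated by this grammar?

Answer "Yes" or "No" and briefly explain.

Yes - a valid derivation exists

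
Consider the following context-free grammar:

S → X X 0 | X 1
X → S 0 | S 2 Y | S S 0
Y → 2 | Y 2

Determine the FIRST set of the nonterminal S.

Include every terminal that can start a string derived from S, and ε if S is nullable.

We compute FIRST(S) using the standard algorithm.
FIRST(S) = {}
FIRST(X) = {}
FIRST(Y) = {2}
Therefore, FIRST(S) = {}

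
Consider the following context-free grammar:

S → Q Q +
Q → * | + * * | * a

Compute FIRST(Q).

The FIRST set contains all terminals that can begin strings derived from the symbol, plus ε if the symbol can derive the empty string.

We compute FIRST(Q) using the standard algorithm.
FIRST(Q) = {*, +}
FIRST(S) = {*, +}
Therefore, FIRST(Q) = {*, +}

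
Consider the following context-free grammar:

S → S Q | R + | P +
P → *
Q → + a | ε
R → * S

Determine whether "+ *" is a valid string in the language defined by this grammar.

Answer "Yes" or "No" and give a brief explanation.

No - no valid derivation exists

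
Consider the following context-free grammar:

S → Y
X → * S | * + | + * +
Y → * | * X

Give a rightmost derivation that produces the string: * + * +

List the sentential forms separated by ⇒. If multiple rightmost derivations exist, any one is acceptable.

S ⇒ Y ⇒ * X ⇒ * + * +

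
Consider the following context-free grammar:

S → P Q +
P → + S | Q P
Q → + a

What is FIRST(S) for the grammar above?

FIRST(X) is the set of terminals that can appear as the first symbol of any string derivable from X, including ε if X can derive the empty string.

We compute FIRST(S) using the standard algorithm.
FIRST(P) = {+}
FIRST(Q) = {+}
FIRST(S) = {+}
Therefore, FIRST(S) = {+}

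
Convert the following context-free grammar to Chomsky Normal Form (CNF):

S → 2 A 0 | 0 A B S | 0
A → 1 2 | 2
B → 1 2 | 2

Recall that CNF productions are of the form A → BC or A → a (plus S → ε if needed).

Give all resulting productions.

T2 → 2; T0 → 0; S → 0; T1 → 1; A → 2; B → 2; S → T2 X0; X0 → A T0; S → T0 X1; X1 → A X2; X2 → B S; A → T1 T2; B → T1 T2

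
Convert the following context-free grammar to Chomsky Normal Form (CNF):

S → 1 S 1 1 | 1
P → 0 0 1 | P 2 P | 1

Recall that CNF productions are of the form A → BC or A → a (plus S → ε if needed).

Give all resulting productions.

T1 → 1; S → 1; T0 → 0; T2 → 2; P → 1; S → T1 X0; X0 → S X1; X1 → T1 T1; P → T0 X2; X2 → T0 T1; P → P X3; X3 → T2 P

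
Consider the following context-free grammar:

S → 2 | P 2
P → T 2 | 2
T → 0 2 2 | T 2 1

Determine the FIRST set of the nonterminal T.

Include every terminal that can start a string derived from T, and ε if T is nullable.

We compute FIRST(T) using the standard algorithm.
FIRST(P) = {0, 2}
FIRST(S) = {0, 2}
FIRST(T) = {0}
Therefore, FIRST(T) = {0}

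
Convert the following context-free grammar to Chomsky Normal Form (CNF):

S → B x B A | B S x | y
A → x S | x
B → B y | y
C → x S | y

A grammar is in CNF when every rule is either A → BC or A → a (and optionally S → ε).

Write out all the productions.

TX → x; S → y; A → x; TY → y; B → y; C → y; S → B X0; X0 → TX X1; X1 → B A; S → B X2; X2 → S TX; A → TX S; B → B TY; C → TX S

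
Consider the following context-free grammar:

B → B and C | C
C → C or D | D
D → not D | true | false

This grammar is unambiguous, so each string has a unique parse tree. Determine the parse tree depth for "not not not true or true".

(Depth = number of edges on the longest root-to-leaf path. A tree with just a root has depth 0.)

7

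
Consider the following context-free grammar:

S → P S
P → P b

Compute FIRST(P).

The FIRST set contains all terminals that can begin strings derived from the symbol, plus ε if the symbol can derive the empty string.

We compute FIRST(P) using the standard algorithm.
FIRST(P) = {}
FIRST(S) = {}
Therefore, FIRST(P) = {}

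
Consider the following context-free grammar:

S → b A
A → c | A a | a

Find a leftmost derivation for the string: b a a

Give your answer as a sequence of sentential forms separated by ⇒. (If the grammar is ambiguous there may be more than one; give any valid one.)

S ⇒ b A ⇒ b A a ⇒ b a a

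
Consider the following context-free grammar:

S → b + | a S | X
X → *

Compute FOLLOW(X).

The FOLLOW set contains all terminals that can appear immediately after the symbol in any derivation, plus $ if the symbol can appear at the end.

We compute FOLLOW(X) using the standard algorithm.
FOLLOW(S) starts with {$}.
FIRST(S) = {*, a, b}
FIRST(X) = {*}
FOLLOW(S) = {$}
FOLLOW(X) = {$}
Therefore, FOLLOW(X) = {$}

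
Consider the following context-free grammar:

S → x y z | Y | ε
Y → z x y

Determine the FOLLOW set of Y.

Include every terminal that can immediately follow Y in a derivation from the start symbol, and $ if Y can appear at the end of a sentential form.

We compute FOLLOW(Y) using the standard algorithm.
FOLLOW(S) starts with {$}.
FIRST(S) = {x, z, ε}
FIRST(Y) = {z}
FOLLOW(S) = {$}
FOLLOW(Y) = {$}
Therefore, FOLLOW(Y) = {$}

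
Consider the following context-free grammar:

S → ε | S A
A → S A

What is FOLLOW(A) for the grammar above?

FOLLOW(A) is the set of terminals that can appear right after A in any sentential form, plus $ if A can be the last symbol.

We compute FOLLOW(A) using the standard algorithm.
FOLLOW(S) starts with {$}.
FIRST(A) = {}
FIRST(S) = {ε}
FOLLOW(A) = {$}
FOLLOW(S) = {$}
Therefore, FOLLOW(A) = {$}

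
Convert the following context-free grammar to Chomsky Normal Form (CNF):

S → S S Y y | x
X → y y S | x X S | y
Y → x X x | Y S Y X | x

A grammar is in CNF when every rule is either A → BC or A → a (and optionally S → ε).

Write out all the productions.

TY → y; S → x; TX → x; X → y; Y → x; S → S X0; X0 → S X1; X1 → Y TY; X → TY X2; X2 → TY S; X → TX X3; X3 → X S; Y → TX X4; X4 → X TX; Y → Y X5; X5 → S X6; X6 → Y X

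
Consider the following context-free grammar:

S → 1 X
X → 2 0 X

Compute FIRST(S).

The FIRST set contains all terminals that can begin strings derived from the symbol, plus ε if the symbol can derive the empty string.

We compute FIRST(S) using the standard algorithm.
FIRST(S) = {1}
FIRST(X) = {2}
Therefore, FIRST(S) = {1}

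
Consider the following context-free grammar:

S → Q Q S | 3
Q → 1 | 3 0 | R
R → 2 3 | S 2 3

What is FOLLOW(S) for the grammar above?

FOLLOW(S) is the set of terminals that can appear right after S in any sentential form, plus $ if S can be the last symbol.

We compute FOLLOW(S) using the standard algorithm.
FOLLOW(S) starts with {$}.
FIRST(Q) = {1, 2, 3}
FIRST(R) = {1, 2, 3}
FIRST(S) = {1, 2, 3}
FOLLOW(Q) = {1, 2, 3}
FOLLOW(R) = {1, 2, 3}
FOLLOW(S) = {$, 2}
Therefore, FOLLOW(S) = {$, 2}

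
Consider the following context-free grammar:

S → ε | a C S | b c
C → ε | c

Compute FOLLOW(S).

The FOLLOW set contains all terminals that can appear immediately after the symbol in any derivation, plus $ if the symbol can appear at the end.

We compute FOLLOW(S) using the standard algorithm.
FOLLOW(S) starts with {$}.
FIRST(C) = {c, ε}
FIRST(S) = {a, b, ε}
FOLLOW(C) = {$, a, b}
FOLLOW(S) = {$}
Therefore, FOLLOW(S) = {$}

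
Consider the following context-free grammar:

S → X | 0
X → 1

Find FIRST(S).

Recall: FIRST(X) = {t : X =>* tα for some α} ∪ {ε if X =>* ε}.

We compute FIRST(S) using the standard algorithm.
FIRST(S) = {0, 1}
FIRST(X) = {1}
Therefore, FIRST(S) = {0, 1}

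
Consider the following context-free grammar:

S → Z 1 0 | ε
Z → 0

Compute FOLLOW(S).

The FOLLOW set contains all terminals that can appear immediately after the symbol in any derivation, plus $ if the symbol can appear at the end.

We compute FOLLOW(S) using the standard algorithm.
FOLLOW(S) starts with {$}.
FIRST(S) = {0, ε}
FIRST(Z) = {0}
FOLLOW(S) = {$}
FOLLOW(Z) = {1}
Therefore, FOLLOW(S) = {$}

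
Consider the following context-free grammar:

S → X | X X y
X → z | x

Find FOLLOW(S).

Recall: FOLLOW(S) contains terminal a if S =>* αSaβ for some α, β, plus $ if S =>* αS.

We compute FOLLOW(S) using the standard algorithm.
FOLLOW(S) starts with {$}.
FIRST(S) = {x, z}
FIRST(X) = {x, z}
FOLLOW(S) = {$}
FOLLOW(X) = {$, x, y, z}
Therefore, FOLLOW(S) = {$}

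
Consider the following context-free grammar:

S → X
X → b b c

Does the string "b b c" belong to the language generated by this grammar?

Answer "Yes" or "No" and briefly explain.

Yes - a valid derivation exists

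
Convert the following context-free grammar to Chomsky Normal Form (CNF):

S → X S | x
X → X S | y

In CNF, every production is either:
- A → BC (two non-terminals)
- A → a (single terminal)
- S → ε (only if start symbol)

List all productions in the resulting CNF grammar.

S → x; X → y; S → X S; X → X S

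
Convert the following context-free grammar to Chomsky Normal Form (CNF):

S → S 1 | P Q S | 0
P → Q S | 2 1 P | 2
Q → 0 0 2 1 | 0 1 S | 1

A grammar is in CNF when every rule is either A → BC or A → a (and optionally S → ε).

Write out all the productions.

T1 → 1; S → 0; T2 → 2; P → 2; T0 → 0; Q → 1; S → S T1; S → P X0; X0 → Q S; P → Q S; P → T2 X1; X1 → T1 P; Q → T0 X2; X2 → T0 X3; X3 → T2 T1; Q → T0 X4; X4 → T1 S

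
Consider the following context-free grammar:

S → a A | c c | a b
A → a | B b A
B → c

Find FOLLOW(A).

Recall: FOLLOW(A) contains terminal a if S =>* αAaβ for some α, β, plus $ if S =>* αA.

We compute FOLLOW(A) using the standard algorithm.
FOLLOW(S) starts with {$}.
FIRST(A) = {a, c}
FIRST(B) = {c}
FIRST(S) = {a, c}
FOLLOW(A) = {$}
FOLLOW(B) = {b}
FOLLOW(S) = {$}
Therefore, FOLLOW(A) = {$}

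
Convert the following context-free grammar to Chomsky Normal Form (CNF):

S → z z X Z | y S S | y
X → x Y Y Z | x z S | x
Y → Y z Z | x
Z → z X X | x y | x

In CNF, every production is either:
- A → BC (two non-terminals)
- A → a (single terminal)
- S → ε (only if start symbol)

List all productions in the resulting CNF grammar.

TZ → z; TY → y; S → y; TX → x; X → x; Y → x; Z → x; S → TZ X0; X0 → TZ X1; X1 → X Z; S → TY X2; X2 → S S; X → TX X3; X3 → Y X4; X4 → Y Z; X → TX X5; X5 → TZ S; Y → Y X6; X6 → TZ Z; Z → TZ X7; X7 → X X; Z → TX TY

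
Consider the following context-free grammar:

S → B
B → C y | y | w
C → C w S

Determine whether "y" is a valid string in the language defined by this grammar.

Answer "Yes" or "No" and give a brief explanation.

Yes - a valid derivation exists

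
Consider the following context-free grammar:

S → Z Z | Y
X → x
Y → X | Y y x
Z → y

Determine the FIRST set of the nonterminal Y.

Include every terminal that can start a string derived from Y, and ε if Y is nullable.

We compute FIRST(Y) using the standard algorithm.
FIRST(S) = {x, y}
FIRST(X) = {x}
FIRST(Y) = {x}
FIRST(Z) = {y}
Therefore, FIRST(Y) = {x}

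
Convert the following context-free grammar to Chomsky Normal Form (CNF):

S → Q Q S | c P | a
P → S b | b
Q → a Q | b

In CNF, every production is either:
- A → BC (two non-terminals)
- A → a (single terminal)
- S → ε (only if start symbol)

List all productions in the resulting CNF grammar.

TC → c; S → a; TB → b; P → b; TA → a; Q → b; S → Q X0; X0 → Q S; S → TC P; P → S TB; Q → TA Q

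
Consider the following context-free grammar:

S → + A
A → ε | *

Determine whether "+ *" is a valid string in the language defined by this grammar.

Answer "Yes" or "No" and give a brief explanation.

Yes - a valid derivation exists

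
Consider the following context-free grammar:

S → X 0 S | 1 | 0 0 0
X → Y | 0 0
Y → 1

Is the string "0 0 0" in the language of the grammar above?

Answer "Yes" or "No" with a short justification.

Yes - a valid derivation exists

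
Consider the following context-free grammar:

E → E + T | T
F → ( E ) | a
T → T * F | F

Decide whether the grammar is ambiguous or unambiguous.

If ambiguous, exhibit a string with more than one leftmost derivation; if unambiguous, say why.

Unambiguous - every string in the language has a unique leftmost derivation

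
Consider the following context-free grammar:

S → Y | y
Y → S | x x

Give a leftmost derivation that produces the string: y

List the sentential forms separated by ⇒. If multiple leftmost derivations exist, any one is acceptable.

S ⇒ Y ⇒ S ⇒ Y ⇒ S ⇒ y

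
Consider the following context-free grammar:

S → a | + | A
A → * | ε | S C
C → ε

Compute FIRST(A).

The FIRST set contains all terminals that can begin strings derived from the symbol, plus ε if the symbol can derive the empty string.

We compute FIRST(A) using the standard algorithm.
FIRST(A) = {*, +, a, ε}
FIRST(C) = {ε}
FIRST(S) = {*, +, a, ε}
Therefore, FIRST(A) = {*, +, a, ε}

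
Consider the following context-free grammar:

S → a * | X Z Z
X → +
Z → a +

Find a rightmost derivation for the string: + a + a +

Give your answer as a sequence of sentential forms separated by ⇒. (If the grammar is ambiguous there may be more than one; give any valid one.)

S ⇒ X Z Z ⇒ X Z a + ⇒ X a + a + ⇒ + a + a +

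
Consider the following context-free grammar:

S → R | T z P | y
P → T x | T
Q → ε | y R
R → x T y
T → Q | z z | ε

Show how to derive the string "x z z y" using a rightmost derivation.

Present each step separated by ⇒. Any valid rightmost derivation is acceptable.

S ⇒ R ⇒ x T y ⇒ x z z y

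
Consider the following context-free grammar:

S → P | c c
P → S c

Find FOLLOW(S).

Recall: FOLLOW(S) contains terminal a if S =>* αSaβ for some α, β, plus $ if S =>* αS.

We compute FOLLOW(S) using the standard algorithm.
FOLLOW(S) starts with {$}.
FIRST(P) = {c}
FIRST(S) = {c}
FOLLOW(P) = {$, c}
FOLLOW(S) = {$, c}
Therefore, FOLLOW(S) = {$, c}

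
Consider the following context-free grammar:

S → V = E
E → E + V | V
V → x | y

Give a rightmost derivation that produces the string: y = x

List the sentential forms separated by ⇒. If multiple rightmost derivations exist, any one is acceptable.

S ⇒ V = E ⇒ V = V ⇒ V = x ⇒ y = x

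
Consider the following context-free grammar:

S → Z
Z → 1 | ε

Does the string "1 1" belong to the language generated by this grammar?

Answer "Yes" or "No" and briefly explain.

No - no valid derivation exists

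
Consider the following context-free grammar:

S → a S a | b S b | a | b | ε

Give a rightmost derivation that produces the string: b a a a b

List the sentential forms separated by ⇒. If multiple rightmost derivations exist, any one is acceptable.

S ⇒ b S b ⇒ b a S a b ⇒ b a a a b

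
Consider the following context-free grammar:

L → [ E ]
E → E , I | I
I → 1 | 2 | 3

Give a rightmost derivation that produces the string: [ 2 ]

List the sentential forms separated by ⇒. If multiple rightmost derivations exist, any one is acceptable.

L ⇒ [ E ] ⇒ [ I ] ⇒ [ 2 ]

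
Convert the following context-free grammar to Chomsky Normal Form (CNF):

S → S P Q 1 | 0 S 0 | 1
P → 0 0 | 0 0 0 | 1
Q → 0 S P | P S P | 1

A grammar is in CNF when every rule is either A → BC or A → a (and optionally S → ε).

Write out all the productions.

T1 → 1; T0 → 0; S → 1; P → 1; Q → 1; S → S X0; X0 → P X1; X1 → Q T1; S → T0 X2; X2 → S T0; P → T0 T0; P → T0 X3; X3 → T0 T0; Q → T0 X4; X4 → S P; Q → P X5; X5 → S P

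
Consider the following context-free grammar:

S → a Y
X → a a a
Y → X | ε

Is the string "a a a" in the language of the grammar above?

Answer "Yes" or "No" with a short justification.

No - no valid derivation exists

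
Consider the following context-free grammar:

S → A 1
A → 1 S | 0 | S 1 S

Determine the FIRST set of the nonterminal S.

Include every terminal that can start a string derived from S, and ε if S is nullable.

We compute FIRST(S) using the standard algorithm.
FIRST(A) = {0, 1}
FIRST(S) = {0, 1}
Therefore, FIRST(S) = {0, 1}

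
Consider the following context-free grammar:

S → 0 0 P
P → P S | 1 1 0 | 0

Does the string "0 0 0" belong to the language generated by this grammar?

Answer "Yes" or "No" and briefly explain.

Yes - a valid derivation exists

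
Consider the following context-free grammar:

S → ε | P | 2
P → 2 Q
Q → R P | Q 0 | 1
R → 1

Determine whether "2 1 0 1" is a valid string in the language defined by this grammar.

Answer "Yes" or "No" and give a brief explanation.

No - no valid derivation exists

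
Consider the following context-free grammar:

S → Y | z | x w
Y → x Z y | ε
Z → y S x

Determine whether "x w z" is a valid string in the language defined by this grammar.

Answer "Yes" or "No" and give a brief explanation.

No - no valid derivation exists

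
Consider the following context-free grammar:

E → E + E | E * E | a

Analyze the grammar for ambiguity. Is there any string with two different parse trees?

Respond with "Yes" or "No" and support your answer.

Yes - the string 'a * a * a + a' has two distinct parse trees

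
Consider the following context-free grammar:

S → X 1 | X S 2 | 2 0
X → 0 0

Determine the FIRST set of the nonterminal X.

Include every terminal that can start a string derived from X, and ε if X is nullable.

We compute FIRST(X) using the standard algorithm.
FIRST(S) = {0, 2}
FIRST(X) = {0}
Therefore, FIRST(X) = {0}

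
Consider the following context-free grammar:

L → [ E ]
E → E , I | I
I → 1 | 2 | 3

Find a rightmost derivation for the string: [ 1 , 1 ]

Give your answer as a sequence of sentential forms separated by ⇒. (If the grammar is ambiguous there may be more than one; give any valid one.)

L ⇒ [ E ] ⇒ [ E , I ] ⇒ [ E , 1 ] ⇒ [ I , 1 ] ⇒ [ 1 , 1 ]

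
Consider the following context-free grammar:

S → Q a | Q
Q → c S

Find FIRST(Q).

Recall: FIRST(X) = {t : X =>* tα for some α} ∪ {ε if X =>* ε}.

We compute FIRST(Q) using the standard algorithm.
FIRST(Q) = {c}
FIRST(S) = {c}
Therefore, FIRST(Q) = {c}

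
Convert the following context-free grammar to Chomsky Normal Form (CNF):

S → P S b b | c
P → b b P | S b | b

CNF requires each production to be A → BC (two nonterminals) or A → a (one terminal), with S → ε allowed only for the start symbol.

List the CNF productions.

TB → b; S → c; P → b; S → P X0; X0 → S X1; X1 → TB TB; P → TB X2; X2 → TB P; P → S TB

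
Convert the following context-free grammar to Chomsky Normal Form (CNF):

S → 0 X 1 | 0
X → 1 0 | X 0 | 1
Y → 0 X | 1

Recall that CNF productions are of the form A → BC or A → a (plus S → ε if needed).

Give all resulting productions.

T0 → 0; T1 → 1; S → 0; X → 1; Y → 1; S → T0 X0; X0 → X T1; X → T1 T0; X → X T0; Y → T0 X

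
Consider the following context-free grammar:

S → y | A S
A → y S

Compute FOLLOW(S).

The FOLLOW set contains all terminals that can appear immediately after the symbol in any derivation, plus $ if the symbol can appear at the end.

We compute FOLLOW(S) using the standard algorithm.
FOLLOW(S) starts with {$}.
FIRST(A) = {y}
FIRST(S) = {y}
FOLLOW(A) = {y}
FOLLOW(S) = {$, y}
Therefore, FOLLOW(S) = {$, y}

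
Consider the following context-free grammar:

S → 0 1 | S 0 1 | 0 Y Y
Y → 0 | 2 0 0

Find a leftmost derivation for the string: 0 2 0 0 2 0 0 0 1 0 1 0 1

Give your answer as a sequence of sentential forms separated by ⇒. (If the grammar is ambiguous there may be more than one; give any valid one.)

S ⇒ S 0 1 ⇒ S 0 1 0 1 ⇒ S 0 1 0 1 0 1 ⇒ 0 Y Y 0 1 0 1 0 1 ⇒ 0 2 0 0 Y 0 1 0 1 0 1 ⇒ 0 2 0 0 2 0 0 0 1 0 1 0 1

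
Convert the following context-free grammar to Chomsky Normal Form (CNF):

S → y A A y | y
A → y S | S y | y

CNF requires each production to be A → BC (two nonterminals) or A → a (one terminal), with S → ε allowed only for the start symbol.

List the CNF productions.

TY → y; S → y; A → y; S → TY X0; X0 → A X1; X1 → A TY; A → TY S; A → S TY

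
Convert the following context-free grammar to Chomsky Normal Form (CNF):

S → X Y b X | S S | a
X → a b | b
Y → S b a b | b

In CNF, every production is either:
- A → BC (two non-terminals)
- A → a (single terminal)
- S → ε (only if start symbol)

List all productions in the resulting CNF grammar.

TB → b; S → a; TA → a; X → b; Y → b; S → X X0; X0 → Y X1; X1 → TB X; S → S S; X → TA TB; Y → S X2; X2 → TB X3; X3 → TA TB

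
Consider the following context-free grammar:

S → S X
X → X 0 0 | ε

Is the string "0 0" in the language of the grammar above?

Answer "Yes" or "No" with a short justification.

No - no valid derivation exists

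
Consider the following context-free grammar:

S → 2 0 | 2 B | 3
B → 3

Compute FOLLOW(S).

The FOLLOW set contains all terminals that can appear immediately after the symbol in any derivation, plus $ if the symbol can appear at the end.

We compute FOLLOW(S) using the standard algorithm.
FOLLOW(S) starts with {$}.
FIRST(B) = {3}
FIRST(S) = {2, 3}
FOLLOW(B) = {$}
FOLLOW(S) = {$}
Therefore, FOLLOW(S) = {$}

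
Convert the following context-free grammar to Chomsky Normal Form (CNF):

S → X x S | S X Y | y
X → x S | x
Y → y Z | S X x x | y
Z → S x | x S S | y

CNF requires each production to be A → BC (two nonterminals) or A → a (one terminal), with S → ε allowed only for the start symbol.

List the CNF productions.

TX → x; S → y; X → x; TY → y; Y → y; Z → y; S → X X0; X0 → TX S; S → S X1; X1 → X Y; X → TX S; Y → TY Z; Y → S X2; X2 → X X3; X3 → TX TX; Z → S TX; Z → TX X4; X4 → S S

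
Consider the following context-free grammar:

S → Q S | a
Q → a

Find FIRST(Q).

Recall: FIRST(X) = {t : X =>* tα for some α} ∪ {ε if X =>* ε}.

We compute FIRST(Q) using the standard algorithm.
FIRST(Q) = {a}
FIRST(S) = {a}
Therefore, FIRST(Q) = {a}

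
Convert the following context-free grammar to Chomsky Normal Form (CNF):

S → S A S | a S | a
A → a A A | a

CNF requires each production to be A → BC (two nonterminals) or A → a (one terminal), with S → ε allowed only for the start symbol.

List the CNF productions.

TA → a; S → a; A → a; S → S X0; X0 → A S; S → TA S; A → TA X1; X1 → A A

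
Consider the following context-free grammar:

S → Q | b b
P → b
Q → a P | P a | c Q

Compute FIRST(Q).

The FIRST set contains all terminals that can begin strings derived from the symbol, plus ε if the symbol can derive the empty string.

We compute FIRST(Q) using the standard algorithm.
FIRST(P) = {b}
FIRST(Q) = {a, b, c}
FIRST(S) = {a, b, c}
Therefore, FIRST(Q) = {a, b, c}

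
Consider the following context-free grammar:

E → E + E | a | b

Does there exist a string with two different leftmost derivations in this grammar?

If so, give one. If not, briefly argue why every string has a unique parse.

Yes - the string 'b + b + a + a + b' has two distinct leftmost derivations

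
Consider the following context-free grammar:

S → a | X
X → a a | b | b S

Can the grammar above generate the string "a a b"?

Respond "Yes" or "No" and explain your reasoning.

No - no valid derivation exists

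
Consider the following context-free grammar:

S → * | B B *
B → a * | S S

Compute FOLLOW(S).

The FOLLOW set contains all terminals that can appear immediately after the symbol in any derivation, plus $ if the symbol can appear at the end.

We compute FOLLOW(S) using the standard algorithm.
FOLLOW(S) starts with {$}.
FIRST(B) = {*, a}
FIRST(S) = {*, a}
FOLLOW(B) = {*, a}
FOLLOW(S) = {$, *, a}
Therefore, FOLLOW(S) = {$, *, a}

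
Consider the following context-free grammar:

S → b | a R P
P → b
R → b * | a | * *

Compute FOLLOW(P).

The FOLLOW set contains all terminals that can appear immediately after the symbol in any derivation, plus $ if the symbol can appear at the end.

We compute FOLLOW(P) using the standard algorithm.
FOLLOW(S) starts with {$}.
FIRST(P) = {b}
FIRST(R) = {*, a, b}
FIRST(S) = {a, b}
FOLLOW(P) = {$}
FOLLOW(R) = {b}
FOLLOW(S) = {$}
Therefore, FOLLOW(P) = {$}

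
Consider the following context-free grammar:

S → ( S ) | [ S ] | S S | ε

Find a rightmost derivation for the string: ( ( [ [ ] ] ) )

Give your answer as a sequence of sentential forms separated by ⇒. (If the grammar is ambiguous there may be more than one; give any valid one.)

S ⇒ ( S ) ⇒ ( ( S ) ) ⇒ ( ( [ S ] ) ) ⇒ ( ( [ [ S ] ] ) ) ⇒ ( ( [ [ ] ] ) )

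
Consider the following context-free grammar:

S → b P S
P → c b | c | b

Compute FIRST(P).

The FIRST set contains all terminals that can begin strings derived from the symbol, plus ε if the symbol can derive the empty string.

We compute FIRST(P) using the standard algorithm.
FIRST(P) = {b, c}
FIRST(S) = {b}
Therefore, FIRST(P) = {b, c}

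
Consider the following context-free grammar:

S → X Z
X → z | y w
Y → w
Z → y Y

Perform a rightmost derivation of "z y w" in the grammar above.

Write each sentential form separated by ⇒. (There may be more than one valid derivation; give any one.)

S ⇒ X Z ⇒ X y Y ⇒ X y w ⇒ z y w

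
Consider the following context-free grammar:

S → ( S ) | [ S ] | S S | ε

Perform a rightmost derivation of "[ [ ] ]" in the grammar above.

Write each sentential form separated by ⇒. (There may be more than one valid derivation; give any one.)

S ⇒ [ S ] ⇒ [ [ S ] ] ⇒ [ [ ] ]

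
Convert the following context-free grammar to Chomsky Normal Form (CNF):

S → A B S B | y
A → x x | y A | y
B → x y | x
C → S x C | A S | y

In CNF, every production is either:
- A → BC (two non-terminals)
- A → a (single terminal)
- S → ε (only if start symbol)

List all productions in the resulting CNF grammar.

S → y; TX → x; TY → y; A → y; B → x; C → y; S → A X0; X0 → B X1; X1 → S B; A → TX TX; A → TY A; B → TX TY; C → S X2; X2 → TX C; C → A S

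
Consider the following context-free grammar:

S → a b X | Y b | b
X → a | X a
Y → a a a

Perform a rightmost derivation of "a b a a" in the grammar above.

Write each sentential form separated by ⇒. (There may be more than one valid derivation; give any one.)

S ⇒ a b X ⇒ a b X a ⇒ a b a a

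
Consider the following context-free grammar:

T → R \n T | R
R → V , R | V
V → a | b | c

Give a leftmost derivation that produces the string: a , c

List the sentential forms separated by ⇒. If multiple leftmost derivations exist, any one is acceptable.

T ⇒ R ⇒ V , R ⇒ a , R ⇒ a , V ⇒ a , c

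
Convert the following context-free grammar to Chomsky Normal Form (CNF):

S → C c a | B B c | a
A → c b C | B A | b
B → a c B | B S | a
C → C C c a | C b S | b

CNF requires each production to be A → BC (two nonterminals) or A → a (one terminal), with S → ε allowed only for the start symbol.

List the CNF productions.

TC → c; TA → a; S → a; TB → b; A → b; B → a; C → b; S → C X0; X0 → TC TA; S → B X1; X1 → B TC; A → TC X2; X2 → TB C; A → B A; B → TA X3; X3 → TC B; B → B S; C → C X4; X4 → C X5; X5 → TC TA; C → C X6; X6 → TB S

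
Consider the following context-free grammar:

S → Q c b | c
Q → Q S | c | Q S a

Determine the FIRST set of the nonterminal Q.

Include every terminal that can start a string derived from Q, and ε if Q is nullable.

We compute FIRST(Q) using the standard algorithm.
FIRST(Q) = {c}
FIRST(S) = {c}
Therefore, FIRST(Q) = {c}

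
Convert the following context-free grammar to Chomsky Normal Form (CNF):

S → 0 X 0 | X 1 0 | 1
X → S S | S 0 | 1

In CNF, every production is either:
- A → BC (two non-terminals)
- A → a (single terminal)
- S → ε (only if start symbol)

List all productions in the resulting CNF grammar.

T0 → 0; T1 → 1; S → 1; X → 1; S → T0 X0; X0 → X T0; S → X X1; X1 → T1 T0; X → S S; X → S T0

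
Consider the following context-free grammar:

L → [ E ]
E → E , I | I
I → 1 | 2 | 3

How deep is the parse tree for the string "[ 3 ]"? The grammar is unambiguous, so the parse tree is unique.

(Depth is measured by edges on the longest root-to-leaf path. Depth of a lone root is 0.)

3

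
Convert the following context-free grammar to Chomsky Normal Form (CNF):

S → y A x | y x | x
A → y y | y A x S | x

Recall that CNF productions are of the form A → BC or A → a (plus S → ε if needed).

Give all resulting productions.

TY → y; TX → x; S → x; A → x; S → TY X0; X0 → A TX; S → TY TX; A → TY TY; A → TY X1; X1 → A X2; X2 → TX S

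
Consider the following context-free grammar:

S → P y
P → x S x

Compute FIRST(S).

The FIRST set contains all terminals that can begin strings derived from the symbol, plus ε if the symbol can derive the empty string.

We compute FIRST(S) using the standard algorithm.
FIRST(P) = {x}
FIRST(S) = {x}
Therefore, FIRST(S) = {x}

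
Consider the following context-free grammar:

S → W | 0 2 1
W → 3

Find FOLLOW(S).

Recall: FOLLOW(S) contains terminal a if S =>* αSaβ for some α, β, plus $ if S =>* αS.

We compute FOLLOW(S) using the standard algorithm.
FOLLOW(S) starts with {$}.
FIRST(S) = {0, 3}
FIRST(W) = {3}
FOLLOW(S) = {$}
FOLLOW(W) = {$}
Therefore, FOLLOW(S) = {$}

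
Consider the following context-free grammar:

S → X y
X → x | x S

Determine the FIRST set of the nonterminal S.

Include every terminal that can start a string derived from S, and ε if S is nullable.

We compute FIRST(S) using the standard algorithm.
FIRST(S) = {x}
FIRST(X) = {x}
Therefore, FIRST(S) = {x}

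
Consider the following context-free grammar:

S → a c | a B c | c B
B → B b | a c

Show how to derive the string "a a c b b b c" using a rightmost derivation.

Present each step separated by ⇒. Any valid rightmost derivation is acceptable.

S ⇒ a B c ⇒ a B b c ⇒ a B b b c ⇒ a B b b b c ⇒ a a c b b b c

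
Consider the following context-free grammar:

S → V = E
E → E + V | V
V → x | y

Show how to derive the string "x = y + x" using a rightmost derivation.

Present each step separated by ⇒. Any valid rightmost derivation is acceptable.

S ⇒ V = E ⇒ V = E + V ⇒ V = E + x ⇒ V = V + x ⇒ V = y + x ⇒ x = y + x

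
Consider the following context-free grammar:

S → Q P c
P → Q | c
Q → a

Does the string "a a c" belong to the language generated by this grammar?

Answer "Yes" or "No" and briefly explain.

Yes - a valid derivation exists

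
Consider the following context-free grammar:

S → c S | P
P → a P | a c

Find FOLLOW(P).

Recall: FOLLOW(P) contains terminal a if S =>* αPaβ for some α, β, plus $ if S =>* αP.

We compute FOLLOW(P) using the standard algorithm.
FOLLOW(S) starts with {$}.
FIRST(P) = {a}
FIRST(S) = {a, c}
FOLLOW(P) = {$}
FOLLOW(S) = {$}
Therefore, FOLLOW(P) = {$}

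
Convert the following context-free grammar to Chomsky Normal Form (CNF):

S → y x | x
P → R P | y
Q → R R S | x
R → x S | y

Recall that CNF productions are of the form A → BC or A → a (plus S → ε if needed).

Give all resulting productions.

TY → y; TX → x; S → x; P → y; Q → x; R → y; S → TY TX; P → R P; Q → R X0; X0 → R S; R → TX S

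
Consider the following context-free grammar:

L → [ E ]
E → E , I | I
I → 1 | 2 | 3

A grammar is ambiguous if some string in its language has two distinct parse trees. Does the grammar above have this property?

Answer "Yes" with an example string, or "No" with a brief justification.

No - the grammar is unambiguous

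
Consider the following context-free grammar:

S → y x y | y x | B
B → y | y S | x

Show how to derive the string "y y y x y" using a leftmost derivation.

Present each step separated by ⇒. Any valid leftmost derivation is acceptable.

S ⇒ B ⇒ y S ⇒ y B ⇒ y y S ⇒ y y y x y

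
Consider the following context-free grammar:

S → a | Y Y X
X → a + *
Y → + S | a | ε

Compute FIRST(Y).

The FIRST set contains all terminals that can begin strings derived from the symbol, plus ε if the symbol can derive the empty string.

We compute FIRST(Y) using the standard algorithm.
FIRST(S) = {+, a}
FIRST(X) = {a}
FIRST(Y) = {+, a, ε}
Therefore, FIRST(Y) = {+, a, ε}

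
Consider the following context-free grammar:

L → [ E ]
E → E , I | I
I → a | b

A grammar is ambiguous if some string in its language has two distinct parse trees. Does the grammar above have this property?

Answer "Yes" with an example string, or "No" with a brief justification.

No - the grammar is unambiguous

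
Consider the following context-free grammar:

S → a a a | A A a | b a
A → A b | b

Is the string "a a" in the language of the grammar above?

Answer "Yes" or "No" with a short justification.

No - no valid derivation exists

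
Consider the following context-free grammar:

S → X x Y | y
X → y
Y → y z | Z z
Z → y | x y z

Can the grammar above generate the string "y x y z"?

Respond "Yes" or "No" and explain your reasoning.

Yes - a valid derivation exists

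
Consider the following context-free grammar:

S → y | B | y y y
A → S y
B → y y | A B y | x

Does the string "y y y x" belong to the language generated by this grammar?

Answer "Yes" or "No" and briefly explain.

No - no valid derivation exists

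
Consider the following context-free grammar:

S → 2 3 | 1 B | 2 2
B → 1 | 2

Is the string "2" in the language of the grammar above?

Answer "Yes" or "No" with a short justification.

No - no valid derivation exists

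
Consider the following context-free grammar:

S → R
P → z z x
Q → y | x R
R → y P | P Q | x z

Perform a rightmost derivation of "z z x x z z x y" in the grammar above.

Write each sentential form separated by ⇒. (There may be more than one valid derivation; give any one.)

S ⇒ R ⇒ P Q ⇒ P x R ⇒ P x P Q ⇒ P x P y ⇒ P x z z x y ⇒ z z x x z z x y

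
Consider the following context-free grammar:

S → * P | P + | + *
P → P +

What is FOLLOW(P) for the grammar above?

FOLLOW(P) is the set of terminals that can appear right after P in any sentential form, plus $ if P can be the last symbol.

We compute FOLLOW(P) using the standard algorithm.
FOLLOW(S) starts with {$}.
FIRST(P) = {}
FIRST(S) = {*, +}
FOLLOW(P) = {$, +}
FOLLOW(S) = {$}
Therefore, FOLLOW(P) = {$, +}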